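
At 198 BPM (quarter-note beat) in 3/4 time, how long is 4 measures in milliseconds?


Working:
Quarter-note beat duration = 60000 / 198 ms
Beats per measure (3/4) = 3
One measure = 3 × 60000 / 198 = 180000 / 198 ms
4 measures = 4 × 180000 / 198 = 720000 / 198
= 3636.4 ms


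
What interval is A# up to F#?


Letter names: A → F spans 6 letter names → a 6th
Semitones: A# → F# = 8 half-steps
A 6th of 8 semitones is a minor 6th
= minor 6th


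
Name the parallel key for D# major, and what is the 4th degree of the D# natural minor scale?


Parallel keys share the same tonic but differ in mode
D# major → parallel is D# minor
D# natural minor scale: D# E# F# G# A# B C#
= D# minor; 4th degree = G#


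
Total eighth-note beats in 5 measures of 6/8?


Time signature 6/8: the bottom number 8 means the eighth note gets one count
The top number 6 means 6 eighth-note beats per measure
Total = 6 × 5 measures
= 30 eighth-note beats


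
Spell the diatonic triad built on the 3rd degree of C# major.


Solution.
C# major scale: C# D# E# F# G# A# B#
Diatonic triad on degree 3 stacks scale notes 3, 5, 7: E# G# B#
E#→G# = 3 semitones; E#→B# = 7 semitones → minor triad
= E# G# B# (minor)


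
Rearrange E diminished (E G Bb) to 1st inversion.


Let's work it out.
Root position: E G Bb
1st inversion: move root up an octave
Bass note: G
Notes (bottom to top) = G Bb E


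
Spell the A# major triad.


Reasoning:
Major triad = root + major 3rd (4 semitones) + perfect 5th (7 semitones)
A triad on A# stacks thirds, so the chord tones use letter names A-C-E
Root: A#
Major 3rd above A#: C##
Perfect 5th above A#: E#
Chord = A# C## E#


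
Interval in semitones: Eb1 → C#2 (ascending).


Absolute semitone position = octave×12 + chromatic position
Eb1: 1×12 + 3 = 15
C#2: 2×12 + 1 = 25
Difference = 25 - 15 = 10
= 10 semitones


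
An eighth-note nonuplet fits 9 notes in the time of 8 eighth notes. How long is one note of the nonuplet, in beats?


Nonuplet: 9 notes occupy the space of 8 eighth notes
Space = 8 × 1/2 = 4 beats
Each nonuplet note = 4 / 9 = 4/9 beats
= 4/9 beats


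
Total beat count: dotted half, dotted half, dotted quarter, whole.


Step by step:
Beat values:
  dotted half = 3 beats
  dotted half = 3 beats
  dotted quarter = 1.5 beats
  whole = 4 beats
Sum = 3 + 3 + 1.5 + 4
= 11.5 beats


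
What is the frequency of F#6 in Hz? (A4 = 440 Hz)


f = 440 × 2^(n/12) where n = semitones from A4
F#6: 21 semitones from A4
f = 440 × 2^(21/12)
f = 1479.98 Hz


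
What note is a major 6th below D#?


Working:
A 6th spans 6 letter names, so from D we land on F
A major 6th = 9 semitones below D#
Spell F at that pitch: F#
= F#


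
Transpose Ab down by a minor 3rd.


minor 3rd: 3 letter names, 3 semitones
Letter: A - 2 → F
Pitch: Ab - 3 semitones, spelled as an F → F
= F


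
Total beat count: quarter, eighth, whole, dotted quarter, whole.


Solution.
Beat values:
  quarter = 1 beat
  eighth = 0.5 beats
  whole = 4 beats
  dotted quarter = 1.5 beats
  whole = 4 beats
Sum = 1 + 0.5 + 4 + 1.5 + 4
= 11 beats


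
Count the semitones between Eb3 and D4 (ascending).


Step by step:
Absolute semitone position = octave×12 + chromatic position
Eb3: 3×12 + 3 = 39
D4: 4×12 + 2 = 50
Difference = 50 - 39 = 11
= 11 semitones


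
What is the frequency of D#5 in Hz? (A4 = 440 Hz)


Reasoning:
f = 440 × 2^(n/12) where n = semitones from A4
D#5: 6 semitones from A4
f = 440 × 2^(6/12)
f = 622.25 Hz


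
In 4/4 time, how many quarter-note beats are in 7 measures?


Solution.
Time signature 4/4: the bottom number 4 means the quarter note gets one count
The top number 4 means 4 quarter-note beats per measure
Total = 4 × 7 measures
= 28 quarter-note beats


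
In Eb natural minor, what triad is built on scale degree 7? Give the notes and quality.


Eb natural minor scale: Eb F Gb Ab Bb Cb Db
Diatonic triad on degree 7 stacks scale notes 7, 2, 4: Db F Ab
Db→F = 4 semitones; Db→Ab = 7 semitones → major triad
= Db F Ab (major)


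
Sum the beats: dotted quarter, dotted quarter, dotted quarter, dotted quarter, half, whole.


Step by step:
Beat values:
  dotted quarter = 1.5 beats
  dotted quarter = 1.5 beats
  dotted quarter = 1.5 beats
  dotted quarter = 1.5 beats
  half = 2 beats
  whole = 4 beats
Sum = 1.5 + 1.5 + 1.5 + 1.5 + 2 + 4
= 12 beats


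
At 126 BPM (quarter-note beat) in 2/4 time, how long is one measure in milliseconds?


Working:
Quarter-note beat duration = 60000 / 126 ms
Beats per measure (2/4) = 2
One measure = 2 × 60000 / 126 = 120000 / 126 ms
= 952.4 ms


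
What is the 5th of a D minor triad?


Reasoning:
Minor triad = root + minor 3rd (3 semitones) + perfect 5th (7 semitones)
A triad on D stacks thirds, so the chord tones use letter names D-F-A
Root: D
Minor 3rd above D: F
Perfect 5th above D: A
The 5th = A


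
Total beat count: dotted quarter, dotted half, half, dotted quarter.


Beat values:
  dotted quarter = 1.5 beats
  dotted half = 3 beats
  half = 2 beats
  dotted quarter = 1.5 beats
Sum = 1.5 + 3 + 2 + 1.5
= 8 beats


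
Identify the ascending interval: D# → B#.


Working:
Letter names: D → B spans 6 letter names → a 6th
Semitones: D# → B# = 9 half-steps
A 6th of 9 semitones is a major 6th
= major 6th


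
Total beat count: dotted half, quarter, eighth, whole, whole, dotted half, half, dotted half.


Reasoning:
Beat values:
  dotted half = 3 beats
  quarter = 1 beat
  eighth = 0.5 beats
  whole = 4 beats
  whole = 4 beats
  dotted half = 3 beats
  half = 2 beats
  dotted half = 3 beats
Sum = 3 + 1 + 0.5 + 4 + 4 + 3 + 2 + 3
= 20.5 beats


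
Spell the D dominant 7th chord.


Solution.
Dominant 7th chord = root + major 3rd + perfect 5th + minor 7th
Seventh chords stack in thirds, so the letter names are D-F-A-C
Root: D
Major 3rd above D: F#
Perfect 5th above D: A
Minor 7th above D: C
Chord = D F# A C


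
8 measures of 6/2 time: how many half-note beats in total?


Reasoning:
Time signature 6/2: the bottom number 2 means the half note gets one count
The top number 6 means 6 half-note beats per measure
Total = 6 × 8 measures
= 48 half-note beats


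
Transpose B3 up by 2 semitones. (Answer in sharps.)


Working:
B3: chromatic position 11 in octave 3 → absolute = 3×12 + 11 = 47
Transpose up 2: 47 + 2 = 49
49 = 4×12 + 1 → C# in octave 4
Result = C#4


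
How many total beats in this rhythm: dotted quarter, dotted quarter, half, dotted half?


Solution.
Beat values:
  dotted quarter = 1.5 beats
  dotted quarter = 1.5 beats
  half = 2 beats
  dotted half = 3 beats
Sum = 1.5 + 1.5 + 2 + 3
= 8 beats


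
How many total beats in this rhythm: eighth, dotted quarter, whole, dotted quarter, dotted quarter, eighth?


Beat values:
  eighth = 0.5 beats
  dotted quarter = 1.5 beats
  whole = 4 beats
  dotted quarter = 1.5 beats
  dotted quarter = 1.5 beats
  eighth = 0.5 beats
Sum = 0.5 + 1.5 + 4 + 1.5 + 1.5 + 0.5
= 9.5 beats


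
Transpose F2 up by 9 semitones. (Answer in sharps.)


F2: chromatic position 5 in octave 2 → absolute = 2×12 + 5 = 29
Transpose up 9: 29 + 9 = 38
38 = 3×12 + 2 → D in octave 3
Result = D3


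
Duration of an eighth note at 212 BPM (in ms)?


Solution.
One quarter-note beat = 60000 / BPM = 60000 / 212 ms
Eighth note = 1/2 × quarter note
Duration = 1/2 × 60000 / 212 = 30000 / 212
= 141.5 ms


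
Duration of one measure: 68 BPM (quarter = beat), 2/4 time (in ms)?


Reasoning:
Quarter-note beat duration = 60000 / 68 ms
Beats per measure (2/4) = 2
One measure = 2 × 60000 / 68 = 120000 / 68 ms
= 1764.7 ms


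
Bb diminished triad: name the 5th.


Let's work it out.
Diminished triad = root + minor 3rd (3 semitones) + diminished 5th (6 semitones)
A triad on Bb stacks thirds, so the chord tones use letter names B-D-F
Root: Bb
Minor 3rd above Bb: Db
Diminished 5th above Bb: Fb
The 5th = Fb


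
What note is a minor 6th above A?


Working:
A 6th spans 6 letter names, so from A we land on F
A minor 6th = 8 semitones above A
Spell F at that pitch: F
= F


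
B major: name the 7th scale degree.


Major scale pattern: W-W-H-W-W-W-H (2-2-1-2-2-2-1 semitones)
Starting from B:
  B + 2 semitones → C#
  C# + 2 semitones → D#
  D# + 1 semitone → E
  E + 2 semitones → F#
  F# + 2 semitones → G#
  G# + 2 semitones → A#
  A# + 1 semitone → B
Scale: B C# D# E F# G# A#
Degree 7 = A#


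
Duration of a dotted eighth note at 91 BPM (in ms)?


Solution.
One quarter-note beat = 60000 / BPM = 60000 / 91 ms
Dotted eighth note = 3/4 × quarter note
Duration = 3/4 × 60000 / 91 = 45000 / 91
= 494.5 ms


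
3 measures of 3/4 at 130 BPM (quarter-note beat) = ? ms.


Step by step:
Quarter-note beat duration = 60000 / 130 ms
Beats per measure (3/4) = 3
One measure = 3 × 60000 / 130 = 180000 / 130 ms
3 measures = 3 × 180000 / 130 = 540000 / 130
= 4153.8 ms


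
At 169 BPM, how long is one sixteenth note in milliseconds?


One quarter-note beat = 60000 / BPM = 60000 / 169 ms
Sixteenth note = 1/4 × quarter note
Duration = 1/4 × 60000 / 169 = 15000 / 169
= 88.8 ms


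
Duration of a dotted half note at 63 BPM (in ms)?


One quarter-note beat = 60000 / BPM = 60000 / 63 ms
Dotted half note = 3 × quarter note
Duration = 3 × 60000 / 63 = 180000 / 63
= 2857.1 ms


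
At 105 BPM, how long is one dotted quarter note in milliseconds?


One quarter-note beat = 60000 / BPM = 60000 / 105 ms
Dotted quarter note = 3/2 × quarter note
Duration = 3/2 × 60000 / 105 = 90000 / 105
= 857.1 ms


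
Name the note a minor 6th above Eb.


Let's work it out.
A 6th spans 6 letter names, so from E we land on C
A minor 6th = 8 semitones above Eb
Spell C at that pitch: Cb
= Cb


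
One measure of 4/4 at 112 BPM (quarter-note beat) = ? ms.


Solution.
Quarter-note beat duration = 60000 / 112 ms
Beats per measure (4/4) = 4
One measure = 4 × 60000 / 112 = 240000 / 112 ms
= 2142.9 ms


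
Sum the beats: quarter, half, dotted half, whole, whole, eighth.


Step by step:
Beat values:
  quarter = 1 beat
  half = 2 beats
  dotted half = 3 beats
  whole = 4 beats
  whole = 4 beats
  eighth = 0.5 beats
Sum = 1 + 2 + 3 + 4 + 4 + 0.5
= 14.5 beats


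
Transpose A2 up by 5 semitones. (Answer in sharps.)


Solution.
A2: chromatic position 9 in octave 2 → absolute = 2×12 + 9 = 33
Transpose up 5: 33 + 5 = 38
38 = 3×12 + 2 → D in octave 3
Result = D3


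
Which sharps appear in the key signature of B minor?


Let's work it out.
Sharp minor keys follow the circle of fifths: A(0), E(1), B(2), F#(3), C#(4), G#(5), D#(6), A#(7)
B minor has 2 sharps
Order of sharps: F# C# G# D# A# E# B# → first 2: F#, C#
= F#, C#


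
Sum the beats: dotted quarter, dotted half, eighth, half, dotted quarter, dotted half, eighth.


Let's work it out.
Beat values:
  dotted quarter = 1.5 beats
  dotted half = 3 beats
  eighth = 0.5 beats
  half = 2 beats
  dotted quarter = 1.5 beats
  dotted half = 3 beats
  eighth = 0.5 beats
Sum = 1.5 + 3 + 0.5 + 2 + 1.5 + 3 + 0.5
= 12 beats


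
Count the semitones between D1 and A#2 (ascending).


Step by step:
Absolute semitone position = octave×12 + chromatic position
D1: 1×12 + 2 = 14
A#2: 2×12 + 10 = 34
Difference = 34 - 14 = 20
= 20 semitones


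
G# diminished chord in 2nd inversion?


Step by step:
Root position: G# B D
2nd inversion: move root and 3rd up an octave
Bass note: D
Notes (bottom to top) = D G# B


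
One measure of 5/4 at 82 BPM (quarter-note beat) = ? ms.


Solution.
Quarter-note beat duration = 60000 / 82 ms
Beats per measure (5/4) = 5
One measure = 5 × 60000 / 82 = 300000 / 82 ms
= 3658.5 ms


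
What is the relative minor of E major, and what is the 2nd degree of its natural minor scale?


Let's work it out.
The relative minor shares the major's key signature and starts on its 6th degree
6th degree = a major 6th above the tonic; a major 6th above E is C#
→ relative minor of E major is C# minor
C# natural minor scale: C# D# E F# G# A B
= C# minor; 2nd degree = D#


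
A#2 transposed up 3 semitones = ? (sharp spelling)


A#2: chromatic position 10 in octave 2 → absolute = 2×12 + 10 = 34
Transpose up 3: 34 + 3 = 37
37 = 3×12 + 1 → C# in octave 3
Result = C#3


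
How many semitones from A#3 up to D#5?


Absolute semitone position = octave×12 + chromatic position
A#3: 3×12 + 10 = 46
D#5: 5×12 + 3 = 63
Difference = 63 - 46 = 17
= 17 semitones


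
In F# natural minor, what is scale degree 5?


Natural minor scale pattern: W-H-W-W-H-W-W (2-1-2-2-1-2-2 semitones)
Starting from F#:
  F# + 2 semitones → G#
  G# + 1 semitone → A
  A + 2 semitones → B
  B + 2 semitones → C#
  C# + 1 semitone → D
  D + 2 semitones → E
  E + 2 semitones → F#
Scale: F# G# A B C# D E
Degree 5 = C#


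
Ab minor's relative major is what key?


Reasoning:
The relative major shares the key signature and is a minor 3rd above the minor tonic
A minor 3rd above Ab is Cb
→ relative major of Ab minor is Cb major
= Cb major


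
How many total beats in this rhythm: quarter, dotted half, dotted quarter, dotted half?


Beat values:
  quarter = 1 beat
  dotted half = 3 beats
  dotted quarter = 1.5 beats
  dotted half = 3 beats
Sum = 1 + 3 + 1.5 + 3
= 8.5 beats


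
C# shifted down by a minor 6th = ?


minor 6th: 6 letter names, 8 semitones
Letter: C - 5 → E
Pitch: C# - 8 semitones, spelled as an E → E#
= E#


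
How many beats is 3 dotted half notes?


Working:
Base half note = 2 beats
Dot 1 adds half the previous value: +1
One dotted half = 2 + 1 = 3
3 of them = 3 × 3 = 9
= 9 beats


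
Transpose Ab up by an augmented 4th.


augmented 4th: 4 letter names, 6 semitones
Letter: A + 3 → D
Pitch: Ab + 6 semitones, spelled as a D → D
= D


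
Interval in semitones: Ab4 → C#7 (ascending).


Absolute semitone position = octave×12 + chromatic position
Ab4: 4×12 + 8 = 56
C#7: 7×12 + 1 = 85
Difference = 85 - 56 = 29
= 29 semitones


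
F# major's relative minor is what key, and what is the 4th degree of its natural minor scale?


Step by step:
The relative minor shares the major's key signature and starts on its 6th degree
6th degree = a major 6th above the tonic; a major 6th above F# is D#
→ relative minor of F# major is D# minor
D# natural minor scale: D# E# F# G# A# B C#
= D# minor; 4th degree = G#


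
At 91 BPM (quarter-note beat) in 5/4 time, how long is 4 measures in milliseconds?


Let's work it out.
Quarter-note beat duration = 60000 / 91 ms
Beats per measure (5/4) = 5
One measure = 5 × 60000 / 91 = 300000 / 91 ms
4 measures = 4 × 300000 / 91 = 1200000 / 91
= 13186.8 ms


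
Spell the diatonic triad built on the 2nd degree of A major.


Working:
A major scale: A B C# D E F# G#
Diatonic triad on degree 2 stacks scale notes 2, 4, 6: B D F#
B→D = 3 semitones; B→F# = 7 semitones → minor triad
= B D F# (minor)


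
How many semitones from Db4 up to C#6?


Absolute semitone position = octave×12 + chromatic position
Db4: 4×12 + 1 = 49
C#6: 6×12 + 1 = 73
Difference = 73 - 49 = 24
= 24 semitones


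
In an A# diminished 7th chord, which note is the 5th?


Diminished 7th chord = root + minor 3rd + diminished 5th + diminished 7th
Seventh chords stack in thirds, so the letter names are A-C-E-G
Root: A#
Minor 3rd above A#: C#
Diminished 5th above A#: E
Diminished 7th above A#: G
The 5th = E


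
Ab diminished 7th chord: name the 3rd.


Step by step:
Diminished 7th chord = root + minor 3rd + diminished 5th + diminished 7th
Seventh chords stack in thirds, so the letter names are A-C-E-G
Root: Ab
Minor 3rd above Ab: Cb
Diminished 5th above Ab: Ebb
Diminished 7th above Ab: Gbb
The 3rd = Cb


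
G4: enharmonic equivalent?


Enharmonic notes sound the same pitch but are spelled with different letter names
G and Abb name the same pitch class
= Abb4


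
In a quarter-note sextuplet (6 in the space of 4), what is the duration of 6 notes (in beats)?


Let's work it out.
Sextuplet: 6 notes occupy the space of 4 quarter notes
Space = 4 × 1 = 4 beats
Each sextuplet note = 4 / 6 = 2/3 beats
6 notes = 6 × 2/3 = 4
= 4 beats


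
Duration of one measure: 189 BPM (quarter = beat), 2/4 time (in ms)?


Let's work it out.
Quarter-note beat duration = 60000 / 189 ms
Beats per measure (2/4) = 2
One measure = 2 × 60000 / 189 = 120000 / 189 ms
= 634.9 ms


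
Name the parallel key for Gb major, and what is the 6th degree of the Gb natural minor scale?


Working:
Parallel keys share the same tonic but differ in mode
Gb major → parallel is Gb minor
Gb natural minor scale: Gb Ab Bbb Cb Db Ebb Fb
= Gb minor; 6th degree = Ebb


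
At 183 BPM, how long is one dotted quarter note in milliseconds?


Reasoning:
One quarter-note beat = 60000 / BPM = 60000 / 183 ms
Dotted quarter note = 3/2 × quarter note
Duration = 3/2 × 60000 / 183 = 90000 / 183
= 491.8 ms


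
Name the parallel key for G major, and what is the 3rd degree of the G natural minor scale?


Let's work it out.
Parallel keys share the same tonic but differ in mode
G major → parallel is G minor
G natural minor scale: G A Bb C D Eb F
= G minor; 3rd degree = Bb


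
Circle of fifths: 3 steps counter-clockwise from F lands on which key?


Reasoning:
Each counter-clockwise step moves down a perfect 5th (= up a perfect 4th)
From F: F → Bb → Eb → Ab
= Ab


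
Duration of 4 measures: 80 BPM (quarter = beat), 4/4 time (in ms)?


Let's work it out.
Quarter-note beat duration = 60000 / 80 ms
Beats per measure (4/4) = 4
One measure = 4 × 60000 / 80 = 240000 / 80 ms
4 measures = 4 × 240000 / 80 = 960000 / 80
= 12000.0 ms


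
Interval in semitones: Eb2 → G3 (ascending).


Solution.
Absolute semitone position = octave×12 + chromatic position
Eb2: 2×12 + 3 = 27
G3: 3×12 + 7 = 43
Difference = 43 - 27 = 16
= 16 semitones


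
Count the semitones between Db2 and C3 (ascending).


Absolute semitone position = octave×12 + chromatic position
Db2: 2×12 + 1 = 25
C3: 3×12 + 0 = 36
Difference = 36 - 25 = 11
= 11 semitones


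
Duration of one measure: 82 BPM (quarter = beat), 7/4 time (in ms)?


Step by step:
Quarter-note beat duration = 60000 / 82 ms
Beats per measure (7/4) = 7
One measure = 7 × 60000 / 82 = 420000 / 82 ms
= 5122.0 ms


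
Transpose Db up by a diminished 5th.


diminished 5th: 5 letter names, 6 semitones
Letter: D + 4 → A
Pitch: Db + 6 semitones, spelled as an A → Abb
= Abb


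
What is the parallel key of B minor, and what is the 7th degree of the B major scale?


Step by step:
Parallel keys share the same tonic but differ in mode
B minor → parallel is B major
B major scale: B C# D# E F# G# A#
= B major; 7th degree = A#


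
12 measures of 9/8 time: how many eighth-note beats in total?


Time signature 9/8: the bottom number 8 means the eighth note gets one count
The top number 9 means 9 eighth-note beats per measure
Total = 9 × 12 measures
= 108 eighth-note beats


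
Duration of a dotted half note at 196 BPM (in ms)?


One quarter-note beat = 60000 / BPM = 60000 / 196 ms
Dotted half note = 3 × quarter note
Duration = 3 × 60000 / 196 = 180000 / 196
= 918.4 ms


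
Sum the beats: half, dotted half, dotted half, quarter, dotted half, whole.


Solution.
Beat values:
  half = 2 beats
  dotted half = 3 beats
  dotted half = 3 beats
  quarter = 1 beat
  dotted half = 3 beats
  whole = 4 beats
Sum = 2 + 3 + 3 + 1 + 3 + 4
= 16 beats


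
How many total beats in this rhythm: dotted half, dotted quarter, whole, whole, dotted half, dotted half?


Let's work it out.
Beat values:
  dotted half = 3 beats
  dotted quarter = 1.5 beats
  whole = 4 beats
  whole = 4 beats
  dotted half = 3 beats
  dotted half = 3 beats
Sum = 3 + 1.5 + 4 + 4 + 3 + 3
= 18.5 beats


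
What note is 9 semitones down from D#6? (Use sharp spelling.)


Let's work it out.
D#6: chromatic position 3 in octave 6 → absolute = 6×12 + 3 = 75
Transpose down 9: 75 - 9 = 66
66 = 5×12 + 6 → F# in octave 5
Result = F#5


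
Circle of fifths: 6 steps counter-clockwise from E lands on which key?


Each counter-clockwise step moves down a perfect 5th (= up a perfect 4th)
From E: E → A → D → G → C → F → Bb
= Bb


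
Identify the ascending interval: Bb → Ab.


Step by step:
Letter names: B → A spans 7 letter names → a 7th
Semitones: Bb → Ab = 10 half-steps
A 7th of 10 semitones is a minor 7th
= minor 7th


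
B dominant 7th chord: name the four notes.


Let's work it out.
Dominant 7th chord = root + major 3rd + perfect 5th + minor 7th
Seventh chords stack in thirds, so the letter names are B-D-F-A
Root: B
Major 3rd above B: D#
Perfect 5th above B: F#
Minor 7th above B: A
Chord = B D# F# A


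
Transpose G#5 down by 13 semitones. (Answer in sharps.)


G#5: chromatic position 8 in octave 5 → absolute = 5×12 + 8 = 68
Transpose down 13: 68 - 13 = 55
55 = 4×12 + 7 → G in octave 4
Result = G4


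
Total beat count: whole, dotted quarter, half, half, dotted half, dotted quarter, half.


Working:
Beat values:
  whole = 4 beats
  dotted quarter = 1.5 beats
  half = 2 beats
  half = 2 beats
  dotted half = 3 beats
  dotted quarter = 1.5 beats
  half = 2 beats
Sum = 4 + 1.5 + 2 + 2 + 3 + 1.5 + 2
= 16 beats


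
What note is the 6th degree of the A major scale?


Major scale pattern: W-W-H-W-W-W-H (2-2-1-2-2-2-1 semitones)
Starting from A:
  A + 2 semitones → B
  B + 2 semitones → C#
  C# + 1 semitone → D
  D + 2 semitones → E
  E + 2 semitones → F#
  F# + 2 semitones → G#
  G# + 1 semitone → A
Scale: A B C# D E F# G#
Degree 6 = F#


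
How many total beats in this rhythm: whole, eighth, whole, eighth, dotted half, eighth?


Let's work it out.
Beat values:
  whole = 4 beats
  eighth = 0.5 beats
  whole = 4 beats
  eighth = 0.5 beats
  dotted half = 3 beats
  eighth = 0.5 beats
Sum = 4 + 0.5 + 4 + 0.5 + 3 + 0.5
= 12.5 beats


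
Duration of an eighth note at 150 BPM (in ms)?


Reasoning:
One quarter-note beat = 60000 / BPM = 60000 / 150 ms
Eighth note = 1/2 × quarter note
Duration = 1/2 × 60000 / 150 = 30000 / 150
= 200.0 ms


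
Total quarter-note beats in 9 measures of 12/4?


Reasoning:
Time signature 12/4: the bottom number 4 means the quarter note gets one count
The top number 12 means 12 quarter-note beats per measure
Total = 12 × 9 measures
= 108 quarter-note beats


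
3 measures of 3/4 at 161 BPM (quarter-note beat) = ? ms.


Let's work it out.
Quarter-note beat duration = 60000 / 161 ms
Beats per measure (3/4) = 3
One measure = 3 × 60000 / 161 = 180000 / 161 ms
3 measures = 3 × 180000 / 161 = 540000 / 161
= 3354.0 ms


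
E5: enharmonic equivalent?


Step by step:
Enharmonic notes sound the same pitch but are spelled with different letter names
E and D## name the same pitch class
= D##5


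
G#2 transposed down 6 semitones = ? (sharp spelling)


Working:
G#2: chromatic position 8 in octave 2 → absolute = 2×12 + 8 = 32
Transpose down 6: 32 - 6 = 26
26 = 2×12 + 2 → D in octave 2
Result = D2


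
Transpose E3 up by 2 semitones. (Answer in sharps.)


E3: chromatic position 4 in octave 3 → absolute = 3×12 + 4 = 40
Transpose up 2: 40 + 2 = 42
42 = 3×12 + 6 → F# in octave 3
Result = F#3


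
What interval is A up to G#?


Step by step:
Letter names: A → G spans 7 letter names → a 7th
Semitones: A → G# = 11 half-steps
A 7th of 11 semitones is a major 7th
= major 7th


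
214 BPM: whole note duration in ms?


Step by step:
One quarter-note beat = 60000 / BPM = 60000 / 214 ms
Whole note = 4 × quarter note
Duration = 4 × 60000 / 214 = 240000 / 214
= 1121.5 ms


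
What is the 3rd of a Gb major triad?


Step by step:
Major triad = root + major 3rd (4 semitones) + perfect 5th (7 semitones)
A triad on Gb stacks thirds, so the chord tones use letter names G-B-D
Root: Gb
Major 3rd above Gb: Bb
Perfect 5th above Gb: Db
The 3rd = Bb


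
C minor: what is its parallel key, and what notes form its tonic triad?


Let's work it out.
Parallel keys share the same tonic but differ in mode
C minor → parallel is C major
Tonic triad of C major = C E G
= C major; triad = C E G


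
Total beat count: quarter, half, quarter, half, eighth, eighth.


Reasoning:
Beat values:
  quarter = 1 beat
  half = 2 beats
  quarter = 1 beat
  half = 2 beats
  eighth = 0.5 beats
  eighth = 0.5 beats
Sum = 1 + 2 + 1 + 2 + 0.5 + 0.5
= 7 beats


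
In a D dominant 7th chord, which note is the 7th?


Let's work it out.
Dominant 7th chord = root + major 3rd + perfect 5th + minor 7th
Seventh chords stack in thirds, so the letter names are D-F-A-C
Root: D
Major 3rd above D: F#
Perfect 5th above D: A
Minor 7th above D: C
The 7th = C


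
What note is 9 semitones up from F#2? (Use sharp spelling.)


Solution.
F#2: chromatic position 6 in octave 2 → absolute = 2×12 + 6 = 30
Transpose up 9: 30 + 9 = 39
39 = 3×12 + 3 → D# in octave 3
Result = D#3


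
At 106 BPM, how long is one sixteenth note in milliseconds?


Let's work it out.
One quarter-note beat = 60000 / BPM = 60000 / 106 ms
Sixteenth note = 1/4 × quarter note
Duration = 1/4 × 60000 / 106 = 15000 / 106
= 141.5 ms


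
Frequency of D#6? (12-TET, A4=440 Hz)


Step by step:
f = 440 × 2^(n/12) where n = semitones from A4
D#6: 18 semitones from A4
f = 440 × 2^(18/12)
f = 1244.51 Hz


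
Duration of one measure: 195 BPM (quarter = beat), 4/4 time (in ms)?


Solution.
Quarter-note beat duration = 60000 / 195 ms
Beats per measure (4/4) = 4
One measure = 4 × 60000 / 195 = 240000 / 195 ms
= 1230.8 ms


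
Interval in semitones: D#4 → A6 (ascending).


Step by step:
Absolute semitone position = octave×12 + chromatic position
D#4: 4×12 + 3 = 51
A6: 6×12 + 9 = 81
Difference = 81 - 51 = 30
= 30 semitones


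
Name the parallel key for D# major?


Working:
Parallel keys share the same tonic but differ in mode
D# major → parallel is D# minor
= D# minor


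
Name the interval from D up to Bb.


Step by step:
Letter names: D → B spans 6 letter names → a 6th
Semitones: D → Bb = 8 half-steps
A 6th of 8 semitones is a minor 6th
= minor 6th


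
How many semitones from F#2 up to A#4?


Absolute semitone position = octave×12 + chromatic position
F#2: 2×12 + 6 = 30
A#4: 4×12 + 10 = 58
Difference = 58 - 30 = 28
= 28 semitones


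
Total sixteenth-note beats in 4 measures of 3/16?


Solution.
Time signature 3/16: the bottom number 16 means the sixteenth note gets one count
The top number 3 means 3 sixteenth-note beats per measure
Total = 3 × 4 measures
= 12 sixteenth-note beats


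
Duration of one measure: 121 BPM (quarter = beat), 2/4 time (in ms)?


Quarter-note beat duration = 60000 / 121 ms
Beats per measure (2/4) = 2
One measure = 2 × 60000 / 121 = 120000 / 121 ms
= 991.7 ms


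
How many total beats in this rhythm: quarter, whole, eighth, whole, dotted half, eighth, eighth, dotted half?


Let's work it out.
Beat values:
  quarter = 1 beat
  whole = 4 beats
  eighth = 0.5 beats
  whole = 4 beats
  dotted half = 3 beats
  eighth = 0.5 beats
  eighth = 0.5 beats
  dotted half = 3 beats
Sum = 1 + 4 + 0.5 + 4 + 3 + 0.5 + 0.5 + 3
= 16.5 beats


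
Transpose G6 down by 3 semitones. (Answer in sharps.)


Working:
G6: chromatic position 7 in octave 6 → absolute = 6×12 + 7 = 79
Transpose down 3: 79 - 3 = 76
76 = 6×12 + 4 → E in octave 6
Result = E6


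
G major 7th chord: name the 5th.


Step by step:
Major 7th chord = root + major 3rd + perfect 5th + major 7th
Seventh chords stack in thirds, so the letter names are G-B-D-F
Root: G
Major 3rd above G: B
Perfect 5th above G: D
Major 7th above G: F#
The 5th = D


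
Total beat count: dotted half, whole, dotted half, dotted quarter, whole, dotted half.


Step by step:
Beat values:
  dotted half = 3 beats
  whole = 4 beats
  dotted half = 3 beats
  dotted quarter = 1.5 beats
  whole = 4 beats
  dotted half = 3 beats
Sum = 3 + 4 + 3 + 1.5 + 4 + 3
= 18.5 beats


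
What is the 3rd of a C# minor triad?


Reasoning:
Minor triad = root + minor 3rd (3 semitones) + perfect 5th (7 semitones)
A triad on C# stacks thirds, so the chord tones use letter names C-E-G
Root: C#
Minor 3rd above C#: E
Perfect 5th above C#: G#
The 3rd = E


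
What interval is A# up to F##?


Step by step:
Letter names: A → F spans 6 letter names → a 6th
Semitones: A# → F## = 9 half-steps
A 6th of 9 semitones is a major 6th
= major 6th


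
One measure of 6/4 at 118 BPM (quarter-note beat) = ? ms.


Let's work it out.
Quarter-note beat duration = 60000 / 118 ms
Beats per measure (6/4) = 6
One measure = 6 × 60000 / 118 = 360000 / 118 ms
= 3050.8 ms


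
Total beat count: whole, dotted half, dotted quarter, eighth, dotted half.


Solution.
Beat values:
  whole = 4 beats
  dotted half = 3 beats
  dotted quarter = 1.5 beats
  eighth = 0.5 beats
  dotted half = 3 beats
Sum = 4 + 3 + 1.5 + 0.5 + 3
= 12 beats


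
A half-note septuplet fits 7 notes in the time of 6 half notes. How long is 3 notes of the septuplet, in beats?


Solution.
Septuplet: 7 notes occupy the space of 6 half notes
Space = 6 × 2 = 12 beats
Each septuplet note = 12 / 7 = 12/7 beats
3 notes = 3 × 12/7 = 36/7
= 36/7 beats


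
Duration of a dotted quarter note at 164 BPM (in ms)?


Solution.
One quarter-note beat = 60000 / BPM = 60000 / 164 ms
Dotted quarter note = 3/2 × quarter note
Duration = 3/2 × 60000 / 164 = 90000 / 164
= 548.8 ms


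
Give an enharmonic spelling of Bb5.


Enharmonic notes sound the same pitch but are spelled with different letter names
Bb and A# name the same pitch class
= A#5


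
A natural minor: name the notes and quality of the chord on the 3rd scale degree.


Solution.
A natural minor scale: A B C D E F G
Diatonic triad on degree 3 stacks scale notes 3, 5, 7: C E G
C→E = 4 semitones; C→G = 7 semitones → major triad
= C E G (major)


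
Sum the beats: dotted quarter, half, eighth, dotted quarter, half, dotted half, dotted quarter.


Reasoning:
Beat values:
  dotted quarter = 1.5 beats
  half = 2 beats
  eighth = 0.5 beats
  dotted quarter = 1.5 beats
  half = 2 beats
  dotted half = 3 beats
  dotted quarter = 1.5 beats
Sum = 1.5 + 2 + 0.5 + 1.5 + 2 + 3 + 1.5
= 12 beats


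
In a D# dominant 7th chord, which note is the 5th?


Dominant 7th chord = root + major 3rd + perfect 5th + minor 7th
Seventh chords stack in thirds, so the letter names are D-F-A-C
Root: D#
Major 3rd above D#: F##
Perfect 5th above D#: A#
Minor 7th above D#: C#
The 5th = A#


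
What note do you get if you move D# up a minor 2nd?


Step by step:
minor 2nd: 2 letter names, 1 semitones
Letter: D + 1 → E
Pitch: D# + 1 semitones, spelled as an E → E
= E


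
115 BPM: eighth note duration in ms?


Solution.
One quarter-note beat = 60000 / BPM = 60000 / 115 ms
Eighth note = 1/2 × quarter note
Duration = 1/2 × 60000 / 115 = 30000 / 115
= 260.9 ms


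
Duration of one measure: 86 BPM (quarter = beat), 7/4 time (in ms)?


Let's work it out.
Quarter-note beat duration = 60000 / 86 ms
Beats per measure (7/4) = 7
One measure = 7 × 60000 / 86 = 420000 / 86 ms
= 4883.7 ms


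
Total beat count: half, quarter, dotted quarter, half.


Beat values:
  half = 2 beats
  quarter = 1 beat
  dotted quarter = 1.5 beats
  half = 2 beats
Sum = 2 + 1 + 1.5 + 2
= 6.5 beats


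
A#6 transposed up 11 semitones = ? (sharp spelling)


Reasoning:
A#6: chromatic position 10 in octave 6 → absolute = 6×12 + 10 = 82
Transpose up 11: 82 + 11 = 93
93 = 7×12 + 9 → A in octave 7
Result = A7


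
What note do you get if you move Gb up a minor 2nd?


minor 2nd: 2 letter names, 1 semitones
Letter: G + 1 → A
Pitch: Gb + 1 semitones, spelled as an A → Abb
= Abb


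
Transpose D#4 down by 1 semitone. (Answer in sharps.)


D#4: chromatic position 3 in octave 4 → absolute = 4×12 + 3 = 51
Transpose down 1: 51 - 1 = 50
50 = 4×12 + 2 → D in octave 4
Result = D4


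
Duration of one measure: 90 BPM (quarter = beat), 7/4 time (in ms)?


Quarter-note beat duration = 60000 / 90 ms
Beats per measure (7/4) = 7
One measure = 7 × 60000 / 90 = 420000 / 90 ms
= 4666.7 ms


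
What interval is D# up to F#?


Working:
Letter names: D → F spans 3 letter names → a 3rd
Semitones: D# → F# = 3 half-steps
A 3rd of 3 semitones is a minor 3rd
= minor 3rd


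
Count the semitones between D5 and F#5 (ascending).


Absolute semitone position = octave×12 + chromatic position
D5: 5×12 + 2 = 62
F#5: 5×12 + 6 = 66
Difference = 66 - 62 = 4
= 4 semitones


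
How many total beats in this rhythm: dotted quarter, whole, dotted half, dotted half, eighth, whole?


Reasoning:
Beat values:
  dotted quarter = 1.5 beats
  whole = 4 beats
  dotted half = 3 beats
  dotted half = 3 beats
  eighth = 0.5 beats
  whole = 4 beats
Sum = 1.5 + 4 + 3 + 3 + 0.5 + 4
= 16 beats


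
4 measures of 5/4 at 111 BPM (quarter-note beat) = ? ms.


Step by step:
Quarter-note beat duration = 60000 / 111 ms
Beats per measure (5/4) = 5
One measure = 5 × 60000 / 111 = 300000 / 111 ms
4 measures = 4 × 300000 / 111 = 1200000 / 111
= 10810.8 ms


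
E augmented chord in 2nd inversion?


Reasoning:
Root position: E G# B#
2nd inversion: move root and 3rd up an octave
Bass note: B#
Notes (bottom to top) = B# E G#


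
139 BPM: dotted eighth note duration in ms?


Step by step:
One quarter-note beat = 60000 / BPM = 60000 / 139 ms
Dotted eighth note = 3/4 × quarter note
Duration = 3/4 × 60000 / 139 = 45000 / 139
= 323.7 ms


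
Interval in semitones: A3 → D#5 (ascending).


Absolute semitone position = octave×12 + chromatic position
A3: 3×12 + 9 = 45
D#5: 5×12 + 3 = 63
Difference = 63 - 45 = 18
= 18 semitones


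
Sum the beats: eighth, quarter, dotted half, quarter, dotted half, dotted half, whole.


Let's work it out.
Beat values:
  eighth = 0.5 beats
  quarter = 1 beat
  dotted half = 3 beats
  quarter = 1 beat
  dotted half = 3 beats
  dotted half = 3 beats
  whole = 4 beats
Sum = 0.5 + 1 + 3 + 1 + 3 + 3 + 4
= 15.5 beats


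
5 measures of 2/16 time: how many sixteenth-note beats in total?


Solution.
Time signature 2/16: the bottom number 16 means the sixteenth note gets one count
The top number 2 means 2 sixteenth-note beats per measure
Total = 2 × 5 measures
= 10 sixteenth-note beats


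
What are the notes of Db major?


Working:
Major scale pattern: W-W-H-W-W-W-H (2-2-1-2-2-2-1 semitones)
Starting from Db:
  Db + 2 semitones → Eb
  Eb + 2 semitones → F
  F + 1 semitone → Gb
  Gb + 2 semitones → Ab
  Ab + 2 semitones → Bb
  Bb + 2 semitones → C
  C + 1 semitone → Db
Scale = Db Eb F Gb Ab Bb C


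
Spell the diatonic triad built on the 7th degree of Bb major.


Solution.
Bb major scale: Bb C D Eb F G A
Diatonic triad on degree 7 stacks scale notes 7, 2, 4: A C Eb
A→C = 3 semitones; A→Eb = 6 semitones → diminished triad
= A C Eb (diminished)


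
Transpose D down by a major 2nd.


Reasoning:
major 2nd: 2 letter names, 2 semitones
Letter: D - 1 → C
Pitch: D - 2 semitones, spelled as a C → C
= C


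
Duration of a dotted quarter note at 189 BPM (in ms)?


Solution.
One quarter-note beat = 60000 / BPM = 60000 / 189 ms
Dotted quarter note = 3/2 × quarter note
Duration = 3/2 × 60000 / 189 = 90000 / 189
= 476.2 ms


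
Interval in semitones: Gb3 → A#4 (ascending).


Absolute semitone position = octave×12 + chromatic position
Gb3: 3×12 + 6 = 42
A#4: 4×12 + 10 = 58
Difference = 58 - 42 = 16
= 16 semitones


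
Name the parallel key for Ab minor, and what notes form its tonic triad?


Reasoning:
Parallel keys share the same tonic but differ in mode
Ab minor → parallel is Ab major
Tonic triad of Ab major = Ab C Eb
= Ab major; triad = Ab C Eb


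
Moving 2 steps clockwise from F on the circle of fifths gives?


Solution.
Each clockwise step on the circle of fifths moves up a perfect 5th
From F: F → C → G
= G


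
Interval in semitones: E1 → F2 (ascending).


Reasoning:
Absolute semitone position = octave×12 + chromatic position
E1: 1×12 + 4 = 16
F2: 2×12 + 5 = 29
Difference = 29 - 16 = 13
= 13 semitones


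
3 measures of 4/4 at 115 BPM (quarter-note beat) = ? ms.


Reasoning:
Quarter-note beat duration = 60000 / 115 ms
Beats per measure (4/4) = 4
One measure = 4 × 60000 / 115 = 240000 / 115 ms
3 measures = 3 × 240000 / 115 = 720000 / 115
= 6260.9 ms


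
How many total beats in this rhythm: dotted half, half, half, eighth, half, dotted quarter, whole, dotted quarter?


Working:
Beat values:
  dotted half = 3 beats
  half = 2 beats
  half = 2 beats
  eighth = 0.5 beats
  half = 2 beats
  dotted quarter = 1.5 beats
  whole = 4 beats
  dotted quarter = 1.5 beats
Sum = 3 + 2 + 2 + 0.5 + 2 + 1.5 + 4 + 1.5
= 16.5 beats


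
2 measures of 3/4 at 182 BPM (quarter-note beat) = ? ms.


Step by step:
Quarter-note beat duration = 60000 / 182 ms
Beats per measure (3/4) = 3
One measure = 3 × 60000 / 182 = 180000 / 182 ms
2 measures = 2 × 180000 / 182 = 360000 / 182
= 1978.0 ms


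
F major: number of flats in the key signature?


Step by step:
Flat major keys: C(0), F(1), Bb(2), Eb(3), Ab(4), Db(5), Gb(6), Cb(7)
F major has 1 flat
Order of flats: Bb Eb Ab Db Gb Cb Fb → first 1: Bb
= 1 flat


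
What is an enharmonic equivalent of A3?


Solution.
Enharmonic notes sound the same pitch but are spelled with different letter names
A and G## name the same pitch class
= G##3


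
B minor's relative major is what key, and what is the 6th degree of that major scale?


Working:
The relative major shares the key signature and is a minor 3rd above the minor tonic
A minor 3rd above B is D
→ relative major of B minor is D major
D major scale: D E F# G A B C#
= D major; 6th degree = B


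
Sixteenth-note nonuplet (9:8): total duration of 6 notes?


Step by step:
Nonuplet: 9 notes occupy the space of 8 sixteenth notes
Space = 8 × 1/4 = 2 beats
Each nonuplet note = 2 / 9 = 2/9 beats
6 notes = 6 × 2/9 = 4/3
= 4/3 beats


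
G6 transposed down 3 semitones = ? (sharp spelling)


Working:
G6: chromatic position 7 in octave 6 → absolute = 6×12 + 7 = 79
Transpose down 3: 79 - 3 = 76
76 = 6×12 + 4 → E in octave 6
Result = E6


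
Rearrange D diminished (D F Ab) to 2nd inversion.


Root position: D F Ab
2nd inversion: move root and 3rd up an octave
Bass note: Ab
Notes (bottom to top) = Ab D F


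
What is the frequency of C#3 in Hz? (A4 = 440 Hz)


Reasoning:
f = 440 × 2^(n/12) where n = semitones from A4
C#3: -20 semitones from A4
f = 440 × 2^(-20/12)
f = 138.59 Hz


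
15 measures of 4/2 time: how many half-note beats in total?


Time signature 4/2: the bottom number 2 means the half note gets one count
The top number 4 means 4 half-note beats per measure
Total = 4 × 15 measures
= 60 half-note beats


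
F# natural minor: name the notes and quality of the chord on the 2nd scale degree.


Solution.
F# natural minor scale: F# G# A B C# D E
Diatonic triad on degree 2 stacks scale notes 2, 4, 6: G# B D
G#→B = 3 semitones; G#→D = 6 semitones → diminished triad
= G# B D (diminished)


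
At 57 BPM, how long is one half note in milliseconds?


Step by step:
One quarter-note beat = 60000 / BPM = 60000 / 57 ms
Half note = 2 × quarter note
Duration = 2 × 60000 / 57 = 120000 / 57
= 2105.3 ms


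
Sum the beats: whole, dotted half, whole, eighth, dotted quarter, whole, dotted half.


Reasoning:
Beat values:
  whole = 4 beats
  dotted half = 3 beats
  whole = 4 beats
  eighth = 0.5 beats
  dotted quarter = 1.5 beats
  whole = 4 beats
  dotted half = 3 beats
Sum = 4 + 3 + 4 + 0.5 + 1.5 + 4 + 3
= 20 beats
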